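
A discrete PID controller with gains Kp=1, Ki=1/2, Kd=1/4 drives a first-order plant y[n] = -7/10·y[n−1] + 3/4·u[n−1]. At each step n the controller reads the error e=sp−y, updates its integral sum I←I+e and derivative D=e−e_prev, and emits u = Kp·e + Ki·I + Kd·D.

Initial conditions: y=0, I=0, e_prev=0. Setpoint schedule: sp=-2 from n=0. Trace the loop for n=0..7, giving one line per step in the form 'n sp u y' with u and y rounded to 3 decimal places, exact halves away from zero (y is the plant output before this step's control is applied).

(exact arithmetic carried between steps; '≈' marks a value shown rounded to 6 d.p. or computed from one; I and e_prev carry over from the previous line; the table rounds u and y to 3 d.p., halves away from zero)
n=0: y=0, sp=-2, e=sp−y=-2; I=-2, D=e−e_prev=-2; u=1·(-2)+1/2·(-2)+1/4·(-2)=-3.5; next y=-7/10·0+3/4·(-3.5)=-2.625
n=1: y=-2.625, sp=-2, e=sp−y=0.625; I=-1.375, D=e−e_prev=2.625; u=1·0.625+1/2·(-1.375)+1/4·2.625=0.59375; next y=-7/10·(-2.625)+3/4·0.59375≈2.282813
n=2: y≈2.282813, sp=-2, e=sp−y≈-4.282813; I≈-5.657813, D=e−e_prev≈-4.907813; u=1·(-4.282813)+1/2·(-5.657813)+1/4·(-4.907813)≈-8.338672; next y=-7/10·2.282813+3/4·(-8.338672)≈-7.851973
n=3: y≈-7.851973, sp=-2, e=sp−y≈5.851973; I≈0.194160, D=e−e_prev≈10.134785; u=1·5.851973+1/2·0.194160+1/4·10.134785≈8.482749; next y=-7/10·(-7.851973)+3/4·8.482749≈11.858443
n=4: y≈11.858443, sp=-2, e=sp−y≈-13.858443; I≈-13.664282, D=e−e_prev≈-19.710415; u=1·(-13.858443)+1/2·(-13.664282)+1/4·(-19.710415)≈-25.618188; next y=-7/10·11.858443+3/4·(-25.618188)≈-27.514551
n=5: y≈-27.514551, sp=-2, e=sp−y≈25.514551; I≈11.850268, D=e−e_prev≈39.372993; u=1·25.514551+1/2·11.850268+1/4·39.372993≈41.282933; next y=-7/10·(-27.514551)+3/4·41.282933≈50.222385
n=6: y≈50.222385, sp=-2, e=sp−y≈-52.222385; I≈-40.372117, D=e−e_prev≈-77.736936; u=1·(-52.222385)+1/2·(-40.372117)+1/4·(-77.736936)≈-91.842678; next y=-7/10·50.222385+3/4·(-91.842678)≈-104.037678
n=7: y≈-104.037678, sp=-2, e=sp−y≈102.037678; I≈61.665561, D=e−e_prev≈154.260063; u=1·102.037678+1/2·61.665561+1/4·154.260063≈171.435474; next y=-7/10·(-104.037678)+3/4·171.435474≈201.402980

0 -2 -3.500 0.000
1 -2 0.594 -2.625
2 -2 -8.339 2.283
3 -2 8.483 -7.852
4 -2 -25.618 11.858
5 -2 41.283 -27.515
6 -2 -91.843 50.222
7 -2 171.435 -104.038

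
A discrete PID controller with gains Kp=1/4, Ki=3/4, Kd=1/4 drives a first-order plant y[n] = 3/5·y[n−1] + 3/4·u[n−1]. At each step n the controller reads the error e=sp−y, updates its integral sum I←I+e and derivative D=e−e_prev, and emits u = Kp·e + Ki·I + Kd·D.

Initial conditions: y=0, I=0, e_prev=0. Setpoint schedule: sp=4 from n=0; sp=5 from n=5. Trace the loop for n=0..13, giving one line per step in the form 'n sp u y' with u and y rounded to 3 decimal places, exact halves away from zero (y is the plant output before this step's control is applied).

0 4 5.000 0.000
1 4 2.313 3.750
2 4 3.145 3.984
3 4 2.259 4.749
4 4 2.145 4.544
5 5 3.197 4.335
6 5 2.564 4.999
7 5 2.826 4.922
8 5 2.677 5.073
9 5 2.687 5.052
10 5 2.650 5.046
11 5 2.653 5.015
12 5 2.654 4.998
13 5 2.662 4.990

(exact arithmetic carried between steps; '≈' marks a value shown rounded to 6 d.p. or computed from one; I and e_prev carry over from the previous line; the table rounds u and y to 3 d.p., halves away from zero)
n=0: y=0, sp=4, e=sp−y=4; I=4, D=e−e_prev=4; u=1/4·4+3/4·4+1/4·4=5; next y=3/5·0+3/4·5=3.75
n=1: y=3.75, sp=4, e=sp−y=0.25; I=4.25, D=e−e_prev=-3.75; u=1/4·0.25+3/4·4.25+1/4·(-3.75)=2.3125; next y=3/5·3.75+3/4·2.3125=3.984375
n=2: y=3.984375, sp=4, e=sp−y=0.015625; I=4.265625, D=e−e_prev=-0.234375; u=1/4·0.015625+3/4·4.265625+1/4·(-0.234375)≈3.144531; next y=3/5·3.984375+3/4·3.144531≈4.749023
n=3: y≈4.749023, sp=4, e=sp−y≈-0.749023; I≈3.516602, D=e−e_prev≈-0.764648; u=1/4·(-0.749023)+3/4·3.516602+1/4·(-0.764648)≈2.259033; next y=3/5·4.749023+3/4·2.259033≈4.543689
n=4: y≈4.543689, sp=4, e=sp−y≈-0.543689; I≈2.972913, D=e−e_prev≈0.205334; u=1/4·(-0.543689)+3/4·2.972913+1/4·0.205334≈2.145096; next y=3/5·4.543689+3/4·2.145096≈4.335035
n=5: y≈4.335035, sp=5, e=sp−y≈0.664965; I≈3.637877, D=e−e_prev≈1.208654; u=1/4·0.664965+3/4·3.637877+1/4·1.208654≈3.196813; next y=3/5·4.335035+3/4·3.196813≈4.998631
n=6: y≈4.998631, sp=5, e=sp−y≈0.001369; I≈3.639247, D=e−e_prev≈-0.663595; u=1/4·0.001369+3/4·3.639247+1/4·(-0.663595)≈2.563879; next y=3/5·4.998631+3/4·2.563879≈4.922087
n=7: y≈4.922087, sp=5, e=sp−y≈0.077913; I≈3.717159, D=e−e_prev≈0.076543; u=1/4·0.077913+3/4·3.717159+1/4·0.076543≈2.826484; next y=3/5·4.922087+3/4·2.826484≈5.073115
n=8: y≈5.073115, sp=5, e=sp−y≈-0.073115; I≈3.644044, D=e−e_prev≈-0.151028; u=1/4·(-0.073115)+3/4·3.644044+1/4·(-0.151028)≈2.676998; next y=3/5·5.073115+3/4·2.676998≈5.051617
n=9: y≈5.051617, sp=5, e=sp−y≈-0.051617; I≈3.592427, D=e−e_prev≈0.021498; u=1/4·(-0.051617)+3/4·3.592427+1/4·0.021498≈2.686791; next y=3/5·5.051617+3/4·2.686791≈5.046063
n=10: y≈5.046063, sp=5, e=sp−y≈-0.046063; I≈3.546364, D=e−e_prev≈0.005554; u=1/4·(-0.046063)+3/4·3.546364+1/4·0.005554≈2.649646; next y=3/5·5.046063+3/4·2.649646≈5.014872
n=11: y≈5.014872, sp=5, e=sp−y≈-0.014872; I≈3.531492, D=e−e_prev≈0.031191; u=1/4·(-0.014872)+3/4·3.531492+1/4·0.031191≈2.652699; next y=3/5·5.014872+3/4·2.652699≈4.998447
n=12: y≈4.998447, sp=5, e=sp−y≈0.001553; I≈3.533045, D=e−e_prev≈0.016425; u=1/4·0.001553+3/4·3.533045+1/4·0.016425≈2.654278; next y=3/5·4.998447+3/4·2.654278≈4.989777
n=13: y≈4.989777, sp=5, e=sp−y≈0.010223; I≈3.543268, D=e−e_prev≈0.008670; u=1/4·0.010223+3/4·3.543268+1/4·0.008670≈2.662174; next y=3/5·4.989777+3/4·2.662174≈4.990497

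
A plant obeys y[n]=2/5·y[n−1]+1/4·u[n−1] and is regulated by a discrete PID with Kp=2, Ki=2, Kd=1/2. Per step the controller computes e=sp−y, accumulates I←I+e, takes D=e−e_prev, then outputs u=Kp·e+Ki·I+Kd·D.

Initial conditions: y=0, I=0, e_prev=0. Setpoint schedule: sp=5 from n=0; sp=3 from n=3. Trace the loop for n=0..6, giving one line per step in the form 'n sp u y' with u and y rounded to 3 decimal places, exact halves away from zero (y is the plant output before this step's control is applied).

0 5 22.500 0.000
1 5 4.688 5.625
2 5 16.164 3.422
3 3 0.273 5.410
4 3 11.747 2.232
5 3 4.505 3.830
6 3 8.916 2.658

(exact arithmetic carried between steps; '≈' marks a value shown rounded to 6 d.p. or computed from one; I and e_prev carry over from the previous line; the table rounds u and y to 3 d.p., halves away from zero)
n=0: y=0, sp=5, e=sp−y=5; I=5, D=e−e_prev=5; u=2·5+2·5+1/2·5=22.5; next y=2/5·0+1/4·22.5=5.625
n=1: y=5.625, sp=5, e=sp−y=-0.625; I=4.375, D=e−e_prev=-5.625; u=2·(-0.625)+2·4.375+1/2·(-5.625)=4.6875; next y=2/5·5.625+1/4·4.6875=3.421875
n=2: y=3.421875, sp=5, e=sp−y=1.578125; I=5.953125, D=e−e_prev=2.203125; u=2·1.578125+2·5.953125+1/2·2.203125≈16.164063; next y=2/5·3.421875+1/4·16.164063≈5.409766
n=3: y≈5.409766, sp=3, e=sp−y≈-2.409766; I≈3.543359, D=e−e_prev≈-3.987891; u=2·(-2.409766)+2·3.543359+1/2·(-3.987891)≈0.273242; next y=2/5·5.409766+1/4·0.273242≈2.232217
n=4: y≈2.232217, sp=3, e=sp−y≈0.767783; I≈4.311143, D=e−e_prev≈3.177549; u=2·0.767783+2·4.311143+1/2·3.177549≈11.746626; next y=2/5·2.232217+1/4·11.746626≈3.829543
n=5: y≈3.829543, sp=3, e=sp−y≈-0.829543; I≈3.481599, D=e−e_prev≈-1.597326; u=2·(-0.829543)+2·3.481599+1/2·(-1.597326)≈4.505449; next y=2/5·3.829543+1/4·4.505449≈2.658180
n=6: y≈2.658180, sp=3, e=sp−y≈0.341820; I≈3.823420, D=e−e_prev≈1.171364; u=2·0.341820+2·3.823420+1/2·1.171364≈8.916162; next y=2/5·2.658180+1/4·8.916162≈3.292312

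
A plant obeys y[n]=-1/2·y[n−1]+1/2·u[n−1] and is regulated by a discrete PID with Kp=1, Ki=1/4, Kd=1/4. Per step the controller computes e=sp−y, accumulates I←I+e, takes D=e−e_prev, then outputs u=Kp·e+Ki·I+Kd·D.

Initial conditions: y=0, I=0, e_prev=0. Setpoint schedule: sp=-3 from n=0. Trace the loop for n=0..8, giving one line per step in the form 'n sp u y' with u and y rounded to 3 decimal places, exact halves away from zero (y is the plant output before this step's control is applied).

0 -3 -4.500 0.000
1 -3 -1.125 -2.250
2 -3 -6.094 0.563
3 -3 -0.445 -3.328
4 -3 -8.490 1.441
5 -3 1.203 -4.966
6 -3 -11.983 3.084
7 -3 4.435 -7.534
8 -3 -17.363 5.984

(exact arithmetic carried between steps; '≈' marks a value shown rounded to 6 d.p. or computed from one; I and e_prev carry over from the previous line; the table rounds u and y to 3 d.p., halves away from zero)
n=0: y=0, sp=-3, e=sp−y=-3; I=-3, D=e−e_prev=-3; u=1·(-3)+1/4·(-3)+1/4·(-3)=-4.5; next y=-1/2·0+1/2·(-4.5)=-2.25
n=1: y=-2.25, sp=-3, e=sp−y=-0.75; I=-3.75, D=e−e_prev=2.25; u=1·(-0.75)+1/4·(-3.75)+1/4·2.25=-1.125; next y=-1/2·(-2.25)+1/2·(-1.125)=0.5625
n=2: y=0.5625, sp=-3, e=sp−y=-3.5625; I=-7.3125, D=e−e_prev=-2.8125; u=1·(-3.5625)+1/4·(-7.3125)+1/4·(-2.8125)=-6.09375; next y=-1/2·0.5625+1/2·(-6.09375)=-3.328125
n=3: y=-3.328125, sp=-3, e=sp−y=0.328125; I=-6.984375, D=e−e_prev=3.890625; u=1·0.328125+1/4·(-6.984375)+1/4·3.890625≈-0.445313; next y=-1/2·(-3.328125)+1/2·(-0.445313)≈1.441406
n=4: y≈1.441406, sp=-3, e=sp−y≈-4.441406; I≈-11.425781, D=e−e_prev≈-4.769531; u=1·(-4.441406)+1/4·(-11.425781)+1/4·(-4.769531)≈-8.490234; next y=-1/2·1.441406+1/2·(-8.490234)≈-4.965820
n=5: y≈-4.965820, sp=-3, e=sp−y≈1.965820; I≈-9.459961, D=e−e_prev≈6.407227; u=1·1.965820+1/4·(-9.459961)+1/4·6.407227≈1.202637; next y=-1/2·(-4.965820)+1/2·1.202637≈3.084229
n=6: y≈3.084229, sp=-3, e=sp−y≈-6.084229; I≈-15.544189, D=e−e_prev≈-8.050049; u=1·(-6.084229)+1/4·(-15.544189)+1/4·(-8.050049)≈-11.982788; next y=-1/2·3.084229+1/2·(-11.982788)≈-7.533508
n=7: y≈-7.533508, sp=-3, e=sp−y≈4.533508; I≈-11.010681, D=e−e_prev≈10.617737; u=1·4.533508+1/4·(-11.010681)+1/4·10.617737≈4.435272; next y=-1/2·(-7.533508)+1/2·4.435272≈5.984390
n=8: y≈5.984390, sp=-3, e=sp−y≈-8.984390; I≈-19.995071, D=e−e_prev≈-13.517899; u=1·(-8.984390)+1/4·(-19.995071)+1/4·(-13.517899)≈-17.362633; next y=-1/2·5.984390+1/2·(-17.362633)≈-11.673512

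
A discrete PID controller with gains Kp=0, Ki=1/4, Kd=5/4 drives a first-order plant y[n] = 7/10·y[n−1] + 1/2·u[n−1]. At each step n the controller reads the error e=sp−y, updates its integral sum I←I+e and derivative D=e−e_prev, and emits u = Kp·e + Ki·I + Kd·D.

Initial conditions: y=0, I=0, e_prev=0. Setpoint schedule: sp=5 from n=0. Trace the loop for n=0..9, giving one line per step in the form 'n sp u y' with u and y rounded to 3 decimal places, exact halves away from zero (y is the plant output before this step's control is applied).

(exact arithmetic carried between steps; '≈' marks a value shown rounded to 6 d.p. or computed from one; I and e_prev carry over from the previous line; the table rounds u and y to 3 d.p., halves away from zero)
n=0: y=0, sp=5, e=sp−y=5; I=5, D=e−e_prev=5; u=0·5+1/4·5+5/4·5=7.5; next y=7/10·0+1/2·7.5=3.75
n=1: y=3.75, sp=5, e=sp−y=1.25; I=6.25, D=e−e_prev=-3.75; u=0·1.25+1/4·6.25+5/4·(-3.75)=-3.125; next y=7/10·3.75+1/2·(-3.125)=1.0625
n=2: y=1.0625, sp=5, e=sp−y=3.9375; I=10.1875, D=e−e_prev=2.6875; u=0·3.9375+1/4·10.1875+5/4·2.6875=5.90625; next y=7/10·1.0625+1/2·5.90625=3.696875
n=3: y=3.696875, sp=5, e=sp−y=1.303125; I=11.490625, D=e−e_prev=-2.634375; u=0·1.303125+1/4·11.490625+5/4·(-2.634375)≈-0.420313; next y=7/10·3.696875+1/2·(-0.420313)≈2.377656
n=4: y≈2.377656, sp=5, e=sp−y≈2.622344; I≈14.112969, D=e−e_prev≈1.319219; u=0·2.622344+1/4·14.112969+5/4·1.319219≈5.177266; next y=7/10·2.377656+1/2·5.177266≈4.252992
n=5: y≈4.252992, sp=5, e=sp−y≈0.747008; I≈14.859977, D=e−e_prev≈-1.875336; u=0·0.747008+1/4·14.859977+5/4·(-1.875336)≈1.370824; next y=7/10·4.252992+1/2·1.370824≈3.662507
n=6: y≈3.662507, sp=5, e=sp−y≈1.337493; I≈16.197470, D=e−e_prev≈0.590486; u=0·1.337493+1/4·16.197470+5/4·0.590486≈4.787474; next y=7/10·3.662507+1/2·4.787474≈4.957492
n=7: y≈4.957492, sp=5, e=sp−y≈0.042508; I≈16.239978, D=e−e_prev≈-1.294985; u=0·0.042508+1/4·16.239978+5/4·(-1.294985)≈2.441263; next y=7/10·4.957492+1/2·2.441263≈4.690876
n=8: y≈4.690876, sp=5, e=sp−y≈0.309124; I≈16.549102, D=e−e_prev≈0.266616; u=0·0.309124+1/4·16.549102+5/4·0.266616≈4.470546; next y=7/10·4.690876+1/2·4.470546≈5.518886
n=9: y≈5.518886, sp=5, e=sp−y≈-0.518886; I≈16.030216, D=e−e_prev≈-0.828010; u=0·(-0.518886)+1/4·16.030216+5/4·(-0.828010)≈2.972541; next y=7/10·5.518886+1/2·2.972541≈5.349491

0 5 7.500 0.000
1 5 -3.125 3.750
2 5 5.906 1.063
3 5 -0.420 3.697
4 5 5.177 2.378
5 5 1.371 4.253
6 5 4.787 3.663
7 5 2.441 4.957
8 5 4.471 4.691
9 5 2.973 5.519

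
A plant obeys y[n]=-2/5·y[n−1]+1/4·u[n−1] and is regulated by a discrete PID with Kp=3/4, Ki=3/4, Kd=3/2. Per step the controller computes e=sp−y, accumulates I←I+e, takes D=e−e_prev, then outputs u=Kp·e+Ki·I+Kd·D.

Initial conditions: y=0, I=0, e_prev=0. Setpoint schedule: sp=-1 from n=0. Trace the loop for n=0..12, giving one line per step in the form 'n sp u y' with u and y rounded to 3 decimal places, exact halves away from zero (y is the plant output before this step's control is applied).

(exact arithmetic carried between steps; '≈' marks a value shown rounded to 6 d.p. or computed from one; I and e_prev carry over from the previous line; the table rounds u and y to 3 d.p., halves away from zero)
n=0: y=0, sp=-1, e=sp−y=-1; I=-1, D=e−e_prev=-1; u=3/4·(-1)+3/4·(-1)+3/2·(-1)=-3; next y=-2/5·0+1/4·(-3)=-0.75
n=1: y=-0.75, sp=-1, e=sp−y=-0.25; I=-1.25, D=e−e_prev=0.75; u=3/4·(-0.25)+3/4·(-1.25)+3/2·0.75=0; next y=-2/5·(-0.75)+1/4·0=0.3
n=2: y=0.3, sp=-1, e=sp−y=-1.3; I=-2.55, D=e−e_prev=-1.05; u=3/4·(-1.3)+3/4·(-2.55)+3/2·(-1.05)=-4.4625; next y=-2/5·0.3+1/4·(-4.4625)=-1.235625
n=3: y=-1.235625, sp=-1, e=sp−y=0.235625; I=-2.314375, D=e−e_prev=1.535625; u=3/4·0.235625+3/4·(-2.314375)+3/2·1.535625=0.744375; next y=-2/5·(-1.235625)+1/4·0.744375≈0.680344
n=4: y≈0.680344, sp=-1, e=sp−y≈-1.680344; I≈-3.994719, D=e−e_prev≈-1.915969; u=3/4·(-1.680344)+3/4·(-3.994719)+3/2·(-1.915969)≈-7.13025; next y=-2/5·0.680344+1/4·(-7.13025)≈-2.0547
n=5: y=-2.0547, sp=-1, e=sp−y=1.0547; I≈-2.940019, D=e−e_prev≈2.735044; u=3/4·1.0547+3/4·(-2.940019)+3/2·2.735044≈2.688577; next y=-2/5·(-2.0547)+1/4·2.688577≈1.494024
n=6: y≈1.494024, sp=-1, e=sp−y≈-2.494024; I≈-5.434043, D=e−e_prev≈-3.548724; u=3/4·(-2.494024)+3/4·(-5.434043)+3/2·(-3.548724)≈-11.269136; next y=-2/5·1.494024+1/4·(-11.269136)≈-3.414894
n=7: y≈-3.414894, sp=-1, e=sp−y≈2.414894; I≈-3.019149, D=e−e_prev≈4.908918; u=3/4·2.414894+3/4·(-3.019149)+3/2·4.908918≈6.910185; next y=-2/5·(-3.414894)+1/4·6.910185≈3.093504
n=8: y≈3.093504, sp=-1, e=sp−y≈-4.093504; I≈-7.112653, D=e−e_prev≈-6.508398; u=3/4·(-4.093504)+3/4·(-7.112653)+3/2·(-6.508398)≈-18.167214; next y=-2/5·3.093504+1/4·(-18.167214)≈-5.779205
n=9: y≈-5.779205, sp=-1, e=sp−y≈4.779205; I≈-2.333448, D=e−e_prev≈8.872709; u=3/4·4.779205+3/4·(-2.333448)+3/2·8.872709≈15.143381; next y=-2/5·(-5.779205)+1/4·15.143381≈6.097527
n=10: y≈6.097527, sp=-1, e=sp−y≈-7.097527; I≈-9.430975, D=e−e_prev≈-11.876732; u=3/4·(-7.097527)+3/4·(-9.430975)+3/2·(-11.876732)≈-30.211476; next y=-2/5·6.097527+1/4·(-30.211476)≈-9.991880
n=11: y≈-9.991880, sp=-1, e=sp−y≈8.991880; I≈-0.439095, D=e−e_prev≈16.089407; u=3/4·8.991880+3/4·(-0.439095)+3/2·16.089407≈30.548699; next y=-2/5·(-9.991880)+1/4·30.548699≈11.633927
n=12: y≈11.633927, sp=-1, e=sp−y≈-12.633927; I≈-13.073022, D=e−e_prev≈-21.625806; u=3/4·(-12.633927)+3/4·(-13.073022)+3/2·(-21.625806)≈-51.718921; next y=-2/5·11.633927+1/4·(-51.718921)≈-17.583301

0 -1 -3.000 0.000
1 -1 0.000 -0.750
2 -1 -4.463 0.300
3 -1 0.744 -1.236
4 -1 -7.130 0.680
5 -1 2.689 -2.055
6 -1 -11.269 1.494
7 -1 6.910 -3.415
8 -1 -18.167 3.094
9 -1 15.143 -5.779
10 -1 -30.211 6.098
11 -1 30.549 -9.992
12 -1 -51.719 11.634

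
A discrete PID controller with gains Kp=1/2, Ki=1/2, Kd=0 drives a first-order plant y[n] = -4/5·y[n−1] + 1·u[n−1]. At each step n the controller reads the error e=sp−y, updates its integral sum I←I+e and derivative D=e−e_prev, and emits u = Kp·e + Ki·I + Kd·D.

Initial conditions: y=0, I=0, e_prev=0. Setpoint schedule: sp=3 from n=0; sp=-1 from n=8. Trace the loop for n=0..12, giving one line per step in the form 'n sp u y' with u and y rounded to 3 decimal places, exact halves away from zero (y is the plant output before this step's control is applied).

0 3 3.000 0.000
1 3 1.500 3.000
2 3 5.400 -0.900
3 3 0.330 6.120
4 3 9.456 -4.566
5 3 -4.436 13.109
6 3 18.541 -14.923
7 3 -17.900 30.480
8 -1 37.124 -42.283
9 -1 -55.469 70.950
10 -1 91.736 -112.229
11 -1 -146.397 181.519
12 -1 235.474 -291.612

(exact arithmetic carried between steps; '≈' marks a value shown rounded to 6 d.p. or computed from one; I and e_prev carry over from the previous line; the table rounds u and y to 3 d.p., halves away from zero)
n=0: y=0, sp=3, e=sp−y=3; I=3, D=e−e_prev=3; u=1/2·3+1/2·3+0·3=3; next y=-4/5·0+1·3=3
n=1: y=3, sp=3, e=sp−y=0; I=3, D=e−e_prev=-3; u=1/2·0+1/2·3+0·(-3)=1.5; next y=-4/5·3+1·1.5=-0.9
n=2: y=-0.9, sp=3, e=sp−y=3.9; I=6.9, D=e−e_prev=3.9; u=1/2·3.9+1/2·6.9+0·3.9=5.4; next y=-4/5·(-0.9)+1·5.4=6.12
n=3: y=6.12, sp=3, e=sp−y=-3.12; I=3.78, D=e−e_prev=-7.02; u=1/2·(-3.12)+1/2·3.78+0·(-7.02)=0.33; next y=-4/5·6.12+1·0.33=-4.566
n=4: y=-4.566, sp=3, e=sp−y=7.566; I=11.346, D=e−e_prev=10.686; u=1/2·7.566+1/2·11.346+0·10.686=9.456; next y=-4/5·(-4.566)+1·9.456=13.1088
n=5: y=13.1088, sp=3, e=sp−y=-10.1088; I=1.2372, D=e−e_prev=-17.6748; u=1/2·(-10.1088)+1/2·1.2372+0·(-17.6748)=-4.4358; next y=-4/5·13.1088+1·(-4.4358)=-14.92284
n=6: y=-14.92284, sp=3, e=sp−y=17.92284; I=19.16004, D=e−e_prev=28.03164; u=1/2·17.92284+1/2·19.16004+0·28.03164=18.54144; next y=-4/5·(-14.92284)+1·18.54144=30.479712
n=7: y=30.479712, sp=3, e=sp−y=-27.479712; I=-8.319672, D=e−e_prev=-45.402552; u=1/2·(-27.479712)+1/2·(-8.319672)+0·(-45.402552)=-17.899692; next y=-4/5·30.479712+1·(-17.899692)≈-42.283462
n=8: y≈-42.283462, sp=-1, e=sp−y≈41.283462; I≈32.963790, D=e−e_prev≈68.763174; u=1/2·41.283462+1/2·32.963790+0·68.763174≈37.123626; next y=-4/5·(-42.283462)+1·37.123626≈70.950395
n=9: y≈70.950395, sp=-1, e=sp−y≈-71.950395; I≈-38.986605, D=e−e_prev≈-113.233856; u=1/2·(-71.950395)+1/2·(-38.986605)+0·(-113.233856)≈-55.468500; next y=-4/5·70.950395+1·(-55.468500)≈-112.228816
n=10: y≈-112.228816, sp=-1, e=sp−y≈111.228816; I≈72.242211, D=e−e_prev≈183.179211; u=1/2·111.228816+1/2·72.242211+0·183.179211≈91.735513; next y=-4/5·(-112.228816)+1·91.735513≈181.518566
n=11: y≈181.518566, sp=-1, e=sp−y≈-182.518566; I≈-110.276355, D=e−e_prev≈-293.747382; u=1/2·(-182.518566)+1/2·(-110.276355)+0·(-293.747382)≈-146.397461; next y=-4/5·181.518566+1·(-146.397461)≈-291.612314
n=12: y≈-291.612314, sp=-1, e=sp−y≈290.612314; I≈180.335958, D=e−e_prev≈473.130880; u=1/2·290.612314+1/2·180.335958+0·473.130880≈235.474136; next y=-4/5·(-291.612314)+1·235.474136≈468.763987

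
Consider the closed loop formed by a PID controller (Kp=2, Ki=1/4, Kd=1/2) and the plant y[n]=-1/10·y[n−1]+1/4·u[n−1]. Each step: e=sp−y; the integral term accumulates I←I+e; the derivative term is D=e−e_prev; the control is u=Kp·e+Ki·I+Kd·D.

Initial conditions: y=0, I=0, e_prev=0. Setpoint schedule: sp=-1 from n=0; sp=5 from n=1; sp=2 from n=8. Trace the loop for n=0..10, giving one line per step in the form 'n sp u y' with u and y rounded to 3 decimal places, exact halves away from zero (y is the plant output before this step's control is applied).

0 -1 -2.750 0.000
1 5 15.891 -0.688
2 5 0.964 4.041
3 5 15.131 -0.163
4 5 3.424 3.799
5 5 14.843 0.476
6 5 5.548 3.663
7 5 14.743 1.021
8 2 -0.882 3.584
9 2 12.950 -0.579
10 2 0.859 3.295

(exact arithmetic carried between steps; '≈' marks a value shown rounded to 6 d.p. or computed from one; I and e_prev carry over from the previous line; the table rounds u and y to 3 d.p., halves away from zero)
n=0: y=0, sp=-1, e=sp−y=-1; I=-1, D=e−e_prev=-1; u=2·(-1)+1/4·(-1)+1/2·(-1)=-2.75; next y=-1/10·0+1/4·(-2.75)=-0.6875
n=1: y=-0.6875, sp=5, e=sp−y=5.6875; I=4.6875, D=e−e_prev=6.6875; u=2·5.6875+1/4·4.6875+1/2·6.6875=15.890625; next y=-1/10·(-0.6875)+1/4·15.890625≈4.041406
n=2: y≈4.041406, sp=5, e=sp−y≈0.958594; I≈5.646094, D=e−e_prev≈-4.728906; u=2·0.958594+1/4·5.646094+1/2·(-4.728906)≈0.964258; next y=-1/10·4.041406+1/4·0.964258≈-0.163076
n=3: y≈-0.163076, sp=5, e=sp−y≈5.163076; I≈10.809170, D=e−e_prev≈4.204482; u=2·5.163076+1/4·10.809170+1/2·4.204482≈15.130686; next y=-1/10·(-0.163076)+1/4·15.130686≈3.798979
n=4: y≈3.798979, sp=5, e=sp−y≈1.201021; I≈12.010191, D=e−e_prev≈-3.962055; u=2·1.201021+1/4·12.010191+1/2·(-3.962055)≈3.423562; next y=-1/10·3.798979+1/4·3.423562≈0.475993
n=5: y≈0.475993, sp=5, e=sp−y≈4.524007; I≈16.534198, D=e−e_prev≈3.322987; u=2·4.524007+1/4·16.534198+1/2·3.322987≈14.843058; next y=-1/10·0.475993+1/4·14.843058≈3.663165
n=6: y≈3.663165, sp=5, e=sp−y≈1.336835; I≈17.871033, D=e−e_prev≈-3.187173; u=2·1.336835+1/4·17.871033+1/2·(-3.187173)≈5.547842; next y=-1/10·3.663165+1/4·5.547842≈1.020644
n=7: y≈1.020644, sp=5, e=sp−y≈3.979356; I≈21.850389, D=e−e_prev≈2.642521; u=2·3.979356+1/4·21.850389+1/2·2.642521≈14.742570; next y=-1/10·1.020644+1/4·14.742570≈3.583578
n=8: y≈3.583578, sp=2, e=sp−y≈-1.583578; I≈20.266811, D=e−e_prev≈-5.562934; u=2·(-1.583578)+1/4·20.266811+1/2·(-5.562934)≈-0.881921; next y=-1/10·3.583578+1/4·(-0.881921)≈-0.578838
n=9: y≈-0.578838, sp=2, e=sp−y≈2.578838; I≈22.845649, D=e−e_prev≈4.162416; u=2·2.578838+1/4·22.845649+1/2·4.162416≈12.950296; next y=-1/10·(-0.578838)+1/4·12.950296≈3.295458
n=10: y≈3.295458, sp=2, e=sp−y≈-1.295458; I≈21.550191, D=e−e_prev≈-3.874296; u=2·(-1.295458)+1/4·21.550191+1/2·(-3.874296)≈0.859484; next y=-1/10·3.295458+1/4·0.859484≈-0.114675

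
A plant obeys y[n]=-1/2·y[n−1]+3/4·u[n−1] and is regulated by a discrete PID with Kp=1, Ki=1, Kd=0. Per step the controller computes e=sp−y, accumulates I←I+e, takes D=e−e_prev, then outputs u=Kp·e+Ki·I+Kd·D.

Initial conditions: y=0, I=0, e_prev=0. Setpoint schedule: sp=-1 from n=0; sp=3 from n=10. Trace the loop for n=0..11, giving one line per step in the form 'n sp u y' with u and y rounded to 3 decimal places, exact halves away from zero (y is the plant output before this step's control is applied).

(exact arithmetic carried between steps; '≈' marks a value shown rounded to 6 d.p. or computed from one; I and e_prev carry over from the previous line; the table rounds u and y to 3 d.p., halves away from zero)
n=0: y=0, sp=-1, e=sp−y=-1; I=-1, D=e−e_prev=-1; u=1·(-1)+1·(-1)+0·(-1)=-2; next y=-1/2·0+3/4·(-2)=-1.5
n=1: y=-1.5, sp=-1, e=sp−y=0.5; I=-0.5, D=e−e_prev=1.5; u=1·0.5+1·(-0.5)+0·1.5=0; next y=-1/2·(-1.5)+3/4·0=0.75
n=2: y=0.75, sp=-1, e=sp−y=-1.75; I=-2.25, D=e−e_prev=-2.25; u=1·(-1.75)+1·(-2.25)+0·(-2.25)=-4; next y=-1/2·0.75+3/4·(-4)=-3.375
n=3: y=-3.375, sp=-1, e=sp−y=2.375; I=0.125, D=e−e_prev=4.125; u=1·2.375+1·0.125+0·4.125=2.5; next y=-1/2·(-3.375)+3/4·2.5=3.5625
n=4: y=3.5625, sp=-1, e=sp−y=-4.5625; I=-4.4375, D=e−e_prev=-6.9375; u=1·(-4.5625)+1·(-4.4375)+0·(-6.9375)=-9; next y=-1/2·3.5625+3/4·(-9)=-8.53125
n=5: y=-8.53125, sp=-1, e=sp−y=7.53125; I=3.09375, D=e−e_prev=12.09375; u=1·7.53125+1·3.09375+0·12.09375=10.625; next y=-1/2·(-8.53125)+3/4·10.625=12.234375
n=6: y=12.234375, sp=-1, e=sp−y=-13.234375; I=-10.140625, D=e−e_prev=-20.765625; u=1·(-13.234375)+1·(-10.140625)+0·(-20.765625)=-23.375; next y=-1/2·12.234375+3/4·(-23.375)≈-23.648438
n=7: y≈-23.648438, sp=-1, e=sp−y≈22.648438; I≈12.507813, D=e−e_prev≈35.882813; u=1·22.648438+1·12.507813+0·35.882813≈35.15625; next y=-1/2·(-23.648438)+3/4·35.15625≈38.191406
n=8: y≈38.191406, sp=-1, e=sp−y≈-39.191406; I≈-26.683594, D=e−e_prev≈-61.839844; u=1·(-39.191406)+1·(-26.683594)+0·(-61.839844)≈-65.875; next y=-1/2·38.191406+3/4·(-65.875)≈-68.501953
n=9: y≈-68.501953, sp=-1, e=sp−y≈67.501953; I≈40.818359, D=e−e_prev≈106.693359; u=1·67.501953+1·40.818359+0·106.693359≈108.320313; next y=-1/2·(-68.501953)+3/4·108.320313≈115.491211
n=10: y≈115.491211, sp=3, e=sp−y≈-112.491211; I≈-71.672852, D=e−e_prev≈-179.993164; u=1·(-112.491211)+1·(-71.672852)+0·(-179.993164)≈-184.164063; next y=-1/2·115.491211+3/4·(-184.164063)≈-195.868652
n=11: y≈-195.868652, sp=3, e=sp−y≈198.868652; I≈127.195801, D=e−e_prev≈311.359863; u=1·198.868652+1·127.195801+0·311.359863≈326.064453; next y=-1/2·(-195.868652)+3/4·326.064453≈342.482666

0 -1 -2.000 0.000
1 -1 0.000 -1.500
2 -1 -4.000 0.750
3 -1 2.500 -3.375
4 -1 -9.000 3.563
5 -1 10.625 -8.531
6 -1 -23.375 12.234
7 -1 35.156 -23.648
8 -1 -65.875 38.191
9 -1 108.320 -68.502
10 3 -184.164 115.491
11 3 326.064 -195.869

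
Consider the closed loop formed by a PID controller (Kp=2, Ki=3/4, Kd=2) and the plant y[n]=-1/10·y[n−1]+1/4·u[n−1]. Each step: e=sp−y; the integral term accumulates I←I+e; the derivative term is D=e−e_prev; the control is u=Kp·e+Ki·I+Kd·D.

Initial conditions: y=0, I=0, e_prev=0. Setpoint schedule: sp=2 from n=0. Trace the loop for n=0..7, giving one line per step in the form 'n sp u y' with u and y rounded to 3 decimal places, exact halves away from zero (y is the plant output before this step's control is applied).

0 2 9.500 0.000
1 2 -4.281 2.375
2 2 17.681 -1.308
3 2 -15.033 4.551
4 2 36.402 -4.213
5 2 -41.709 9.522
6 2 79.401 -11.379
7 2 -106.114 20.988

(exact arithmetic carried between steps; '≈' marks a value shown rounded to 6 d.p. or computed from one; I and e_prev carry over from the previous line; the table rounds u and y to 3 d.p., halves away from zero)
n=0: y=0, sp=2, e=sp−y=2; I=2, D=e−e_prev=2; u=2·2+3/4·2+2·2=9.5; next y=-1/10·0+1/4·9.5=2.375
n=1: y=2.375, sp=2, e=sp−y=-0.375; I=1.625, D=e−e_prev=-2.375; u=2·(-0.375)+3/4·1.625+2·(-2.375)=-4.28125; next y=-1/10·2.375+1/4·(-4.28125)≈-1.307813
n=2: y≈-1.307813, sp=2, e=sp−y≈3.307813; I≈4.932813, D=e−e_prev≈3.682813; u=2·3.307813+3/4·4.932813+2·3.682813≈17.680859; next y=-1/10·(-1.307813)+1/4·17.680859≈4.550996
n=3: y≈4.550996, sp=2, e=sp−y≈-2.550996; I≈2.381816, D=e−e_prev≈-5.858809; u=2·(-2.550996)+3/4·2.381816+2·(-5.858809)≈-15.033247; next y=-1/10·4.550996+1/4·(-15.033247)≈-4.213411
n=4: y≈-4.213411, sp=2, e=sp−y≈6.213411; I≈8.595228, D=e−e_prev≈8.764407; u=2·6.213411+3/4·8.595228+2·8.764407≈36.402059; next y=-1/10·(-4.213411)+1/4·36.402059≈9.521856
n=5: y≈9.521856, sp=2, e=sp−y≈-7.521856; I≈1.073372, D=e−e_prev≈-13.735267; u=2·(-7.521856)+3/4·1.073372+2·(-13.735267)≈-41.709217; next y=-1/10·9.521856+1/4·(-41.709217)≈-11.379490
n=6: y≈-11.379490, sp=2, e=sp−y≈13.379490; I≈14.452862, D=e−e_prev≈20.901346; u=2·13.379490+3/4·14.452862+2·20.901346≈79.401317; next y=-1/10·(-11.379490)+1/4·79.401317≈20.988278
n=7: y≈20.988278, sp=2, e=sp−y≈-18.988278; I≈-4.535416, D=e−e_prev≈-32.367768; u=2·(-18.988278)+3/4·(-4.535416)+2·(-32.367768)≈-106.113655; next y=-1/10·20.988278+1/4·(-106.113655)≈-28.627242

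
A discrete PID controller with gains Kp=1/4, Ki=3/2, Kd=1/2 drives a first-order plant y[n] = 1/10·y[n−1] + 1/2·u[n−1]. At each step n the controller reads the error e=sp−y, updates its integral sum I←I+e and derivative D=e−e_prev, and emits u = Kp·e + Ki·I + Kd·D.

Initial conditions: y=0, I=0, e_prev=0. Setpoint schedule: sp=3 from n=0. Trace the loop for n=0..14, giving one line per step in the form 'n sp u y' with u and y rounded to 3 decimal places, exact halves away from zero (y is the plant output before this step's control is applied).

0 3 6.750 0.000
1 3 2.156 3.375
2 3 7.690 1.416
3 3 3.302 3.986
4 3 7.466 2.050
5 3 3.675 3.938
6 3 7.052 2.231
7 3 3.936 3.749
8 3 6.735 2.343
9 3 4.185 3.602
10 3 6.497 2.453
11 3 4.401 3.494
12 3 6.305 2.550
13 3 4.579 3.407
14 3 6.145 2.630

(exact arithmetic carried between steps; '≈' marks a value shown rounded to 6 d.p. or computed from one; I and e_prev carry over from the previous line; the table rounds u and y to 3 d.p., halves away from zero)
n=0: y=0, sp=3, e=sp−y=3; I=3, D=e−e_prev=3; u=1/4·3+3/2·3+1/2·3=6.75; next y=1/10·0+1/2·6.75=3.375
n=1: y=3.375, sp=3, e=sp−y=-0.375; I=2.625, D=e−e_prev=-3.375; u=1/4·(-0.375)+3/2·2.625+1/2·(-3.375)=2.15625; next y=1/10·3.375+1/2·2.15625=1.415625
n=2: y=1.415625, sp=3, e=sp−y=1.584375; I=4.209375, D=e−e_prev=1.959375; u=1/4·1.584375+3/2·4.209375+1/2·1.959375≈7.689844; next y=1/10·1.415625+1/2·7.689844≈3.986484
n=3: y≈3.986484, sp=3, e=sp−y≈-0.986484; I≈3.222891, D=e−e_prev≈-2.570859; u=1/4·(-0.986484)+3/2·3.222891+1/2·(-2.570859)≈3.302285; next y=1/10·3.986484+1/2·3.302285≈2.049791
n=4: y≈2.049791, sp=3, e=sp−y≈0.950209; I≈4.173100, D=e−e_prev≈1.936693; u=1/4·0.950209+3/2·4.173100+1/2·1.936693≈7.465548; next y=1/10·2.049791+1/2·7.465548≈3.937753
n=5: y≈3.937753, sp=3, e=sp−y≈-0.937753; I≈3.235346, D=e−e_prev≈-1.887962; u=1/4·(-0.937753)+3/2·3.235346+1/2·(-1.887962)≈3.674600; next y=1/10·3.937753+1/2·3.674600≈2.231075
n=6: y≈2.231075, sp=3, e=sp−y≈0.768925; I≈4.004271, D=e−e_prev≈1.706678; u=1/4·0.768925+3/2·4.004271+1/2·1.706678≈7.051977; next y=1/10·2.231075+1/2·7.051977≈3.749096
n=7: y≈3.749096, sp=3, e=sp−y≈-0.749096; I≈3.255175, D=e−e_prev≈-1.518020; u=1/4·(-0.749096)+3/2·3.255175+1/2·(-1.518020)≈3.936479; next y=1/10·3.749096+1/2·3.936479≈2.343149
n=8: y≈2.343149, sp=3, e=sp−y≈0.656851; I≈3.912026, D=e−e_prev≈1.405947; u=1/4·0.656851+3/2·3.912026+1/2·1.405947≈6.735226; next y=1/10·2.343149+1/2·6.735226≈3.601928
n=9: y≈3.601928, sp=3, e=sp−y≈-0.601928; I≈3.310099, D=e−e_prev≈-1.258779; u=1/4·(-0.601928)+3/2·3.310099+1/2·(-1.258779)≈4.185276; next y=1/10·3.601928+1/2·4.185276≈2.452831
n=10: y≈2.452831, sp=3, e=sp−y≈0.547169; I≈3.857268, D=e−e_prev≈1.149097; u=1/4·0.547169+3/2·3.857268+1/2·1.149097≈6.497242; next y=1/10·2.452831+1/2·6.497242≈3.493904
n=11: y≈3.493904, sp=3, e=sp−y≈-0.493904; I≈3.363363, D=e−e_prev≈-1.041073; u=1/4·(-0.493904)+3/2·3.363363+1/2·(-1.041073)≈4.401033; next y=1/10·3.493904+1/2·4.401033≈2.549907
n=12: y≈2.549907, sp=3, e=sp−y≈0.450093; I≈3.813457, D=e−e_prev≈0.943997; u=1/4·0.450093+3/2·3.813457+1/2·0.943997≈6.304707; next y=1/10·2.549907+1/2·6.304707≈3.407344
n=13: y≈3.407344, sp=3, e=sp−y≈-0.407344; I≈3.406113, D=e−e_prev≈-0.857437; u=1/4·(-0.407344)+3/2·3.406113+1/2·(-0.857437)≈4.578614; next y=1/10·3.407344+1/2·4.578614≈2.630041
n=14: y≈2.630041, sp=3, e=sp−y≈0.369959; I≈3.776071, D=e−e_prev≈0.777303; u=1/4·0.369959+3/2·3.776071+1/2·0.777303≈6.145248; next y=1/10·2.630041+1/2·6.145248≈3.335628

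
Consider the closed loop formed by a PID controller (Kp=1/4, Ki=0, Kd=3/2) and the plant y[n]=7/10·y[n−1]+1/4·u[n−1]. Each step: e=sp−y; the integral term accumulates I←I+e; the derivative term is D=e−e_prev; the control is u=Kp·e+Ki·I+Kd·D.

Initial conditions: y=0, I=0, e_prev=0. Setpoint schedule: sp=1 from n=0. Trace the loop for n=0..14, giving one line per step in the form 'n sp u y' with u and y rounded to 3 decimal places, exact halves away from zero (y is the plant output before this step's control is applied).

(exact arithmetic carried between steps; '≈' marks a value shown rounded to 6 d.p. or computed from one; I and e_prev carry over from the previous line; the table rounds u and y to 3 d.p., halves away from zero)
n=0: y=0, sp=1, e=sp−y=1; I=1, D=e−e_prev=1; u=1/4·1+0·1+3/2·1=1.75; next y=7/10·0+1/4·1.75=0.4375
n=1: y=0.4375, sp=1, e=sp−y=0.5625; I=1.5625, D=e−e_prev=-0.4375; u=1/4·0.5625+0·1.5625+3/2·(-0.4375)=-0.515625; next y=7/10·0.4375+1/4·(-0.515625)≈0.177344
n=2: y≈0.177344, sp=1, e=sp−y≈0.822656; I≈2.385156, D=e−e_prev≈0.260156; u=1/4·0.822656+0·2.385156+3/2·0.260156≈0.595898; next y=7/10·0.177344+1/4·0.595898≈0.273115
n=3: y≈0.273115, sp=1, e=sp−y≈0.726885; I≈3.112041, D=e−e_prev≈-0.095771; u=1/4·0.726885+0·3.112041+3/2·(-0.095771)≈0.038064; next y=7/10·0.273115+1/4·0.038064≈0.200697
n=4: y≈0.200697, sp=1, e=sp−y≈0.799303; I≈3.911344, D=e−e_prev≈0.072419; u=1/4·0.799303+0·3.911344+3/2·0.072419≈0.308454; next y=7/10·0.200697+1/4·0.308454≈0.217601
n=5: y≈0.217601, sp=1, e=sp−y≈0.782399; I≈4.693743, D=e−e_prev≈-0.016904; u=1/4·0.782399+0·4.693743+3/2·(-0.016904)≈0.170243; next y=7/10·0.217601+1/4·0.170243≈0.194882
n=6: y≈0.194882, sp=1, e=sp−y≈0.805118; I≈5.498862, D=e−e_prev≈0.022720; u=1/4·0.805118+0·5.498862+3/2·0.022720≈0.235359; next y=7/10·0.194882+1/4·0.235359≈0.195257
n=7: y≈0.195257, sp=1, e=sp−y≈0.804743; I≈6.303605, D=e−e_prev≈-0.000375; u=1/4·0.804743+0·6.303605+3/2·(-0.000375)≈0.200623; next y=7/10·0.195257+1/4·0.200623≈0.186835
n=8: y≈0.186835, sp=1, e=sp−y≈0.813165; I≈7.116769, D=e−e_prev≈0.008421; u=1/4·0.813165+0·7.116769+3/2·0.008421≈0.215923; next y=7/10·0.186835+1/4·0.215923≈0.184766
n=9: y≈0.184766, sp=1, e=sp−y≈0.815234; I≈7.932004, D=e−e_prev≈0.002070; u=1/4·0.815234+0·7.932004+3/2·0.002070≈0.206913; next y=7/10·0.184766+1/4·0.206913≈0.181064
n=10: y≈0.181064, sp=1, e=sp−y≈0.818936; I≈8.750940, D=e−e_prev≈0.003701; u=1/4·0.818936+0·8.750940+3/2·0.003701≈0.210286; next y=7/10·0.181064+1/4·0.210286≈0.179316
n=11: y≈0.179316, sp=1, e=sp−y≈0.820684; I≈9.571623, D=e−e_prev≈0.001748; u=1/4·0.820684+0·9.571623+3/2·0.001748≈0.207793; next y=7/10·0.179316+1/4·0.207793≈0.177470
n=12: y≈0.177470, sp=1, e=sp−y≈0.822530; I≈10.394153, D=e−e_prev≈0.001847; u=1/4·0.822530+0·10.394153+3/2·0.001847≈0.208403; next y=7/10·0.177470+1/4·0.208403≈0.176329
n=13: y≈0.176329, sp=1, e=sp−y≈0.823671; I≈11.217824, D=e−e_prev≈0.001140; u=1/4·0.823671+0·11.217824+3/2·0.001140≈0.207628; next y=7/10·0.176329+1/4·0.207628≈0.175338
n=14: y≈0.175338, sp=1, e=sp−y≈0.824662; I≈12.042486, D=e−e_prev≈0.000992; u=1/4·0.824662+0·12.042486+3/2·0.000992≈0.207653; next y=7/10·0.175338+1/4·0.207653≈0.174650

0 1 1.750 0.000
1 1 -0.516 0.438
2 1 0.596 0.177
3 1 0.038 0.273
4 1 0.308 0.201
5 1 0.170 0.218
6 1 0.235 0.195
7 1 0.201 0.195
8 1 0.216 0.187
9 1 0.207 0.185
10 1 0.210 0.181
11 1 0.208 0.179
12 1 0.208 0.177
13 1 0.208 0.176
14 1 0.208 0.175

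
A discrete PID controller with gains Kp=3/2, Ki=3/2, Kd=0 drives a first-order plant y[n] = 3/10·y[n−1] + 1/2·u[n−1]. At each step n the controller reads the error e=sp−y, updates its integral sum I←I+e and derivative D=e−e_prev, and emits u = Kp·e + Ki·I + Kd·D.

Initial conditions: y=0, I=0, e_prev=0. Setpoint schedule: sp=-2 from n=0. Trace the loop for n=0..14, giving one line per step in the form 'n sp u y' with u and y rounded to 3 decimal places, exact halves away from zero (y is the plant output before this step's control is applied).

(exact arithmetic carried between steps; '≈' marks a value shown rounded to 6 d.p. or computed from one; I and e_prev carry over from the previous line; the table rounds u and y to 3 d.p., halves away from zero)
n=0: y=0, sp=-2, e=sp−y=-2; I=-2, D=e−e_prev=-2; u=3/2·(-2)+3/2·(-2)+0·(-2)=-6; next y=3/10·0+1/2·(-6)=-3
n=1: y=-3, sp=-2, e=sp−y=1; I=-1, D=e−e_prev=3; u=3/2·1+3/2·(-1)+0·3=0; next y=3/10·(-3)+1/2·0=-0.9
n=2: y=-0.9, sp=-2, e=sp−y=-1.1; I=-2.1, D=e−e_prev=-2.1; u=3/2·(-1.1)+3/2·(-2.1)+0·(-2.1)=-4.8; next y=3/10·(-0.9)+1/2·(-4.8)=-2.67
n=3: y=-2.67, sp=-2, e=sp−y=0.67; I=-1.43, D=e−e_prev=1.77; u=3/2·0.67+3/2·(-1.43)+0·1.77=-1.14; next y=3/10·(-2.67)+1/2·(-1.14)=-1.371
n=4: y=-1.371, sp=-2, e=sp−y=-0.629; I=-2.059, D=e−e_prev=-1.299; u=3/2·(-0.629)+3/2·(-2.059)+0·(-1.299)=-4.032; next y=3/10·(-1.371)+1/2·(-4.032)=-2.4273
n=5: y=-2.4273, sp=-2, e=sp−y=0.4273; I=-1.6317, D=e−e_prev=1.0563; u=3/2·0.4273+3/2·(-1.6317)+0·1.0563=-1.8066; next y=3/10·(-2.4273)+1/2·(-1.8066)=-1.63149
n=6: y=-1.63149, sp=-2, e=sp−y=-0.36851; I=-2.00021, D=e−e_prev=-0.79581; u=3/2·(-0.36851)+3/2·(-2.00021)+0·(-0.79581)=-3.55308; next y=3/10·(-1.63149)+1/2·(-3.55308)=-2.265987
n=7: y=-2.265987, sp=-2, e=sp−y=0.265987; I=-1.734223, D=e−e_prev=0.634497; u=3/2·0.265987+3/2·(-1.734223)+0·0.634497=-2.202354; next y=3/10·(-2.265987)+1/2·(-2.202354)≈-1.780973
n=8: y≈-1.780973, sp=-2, e=sp−y≈-0.219027; I≈-1.953250, D=e−e_prev≈-0.485014; u=3/2·(-0.219027)+3/2·(-1.953250)+0·(-0.485014)≈-3.258415; next y=3/10·(-1.780973)+1/2·(-3.258415)≈-2.163500
n=9: y≈-2.163500, sp=-2, e=sp−y≈0.163500; I≈-1.789750, D=e−e_prev≈0.382526; u=3/2·0.163500+3/2·(-1.789750)+0·0.382526≈-2.439376; next y=3/10·(-2.163500)+1/2·(-2.439376)≈-1.868738
n=10: y≈-1.868738, sp=-2, e=sp−y≈-0.131262; I≈-1.921012, D=e−e_prev≈-0.294762; u=3/2·(-0.131262)+3/2·(-1.921012)+0·(-0.294762)≈-3.078412; next y=3/10·(-1.868738)+1/2·(-3.078412)≈-2.099827
n=11: y≈-2.099827, sp=-2, e=sp−y≈0.099827; I≈-1.821185, D=e−e_prev≈0.231089; u=3/2·0.099827+3/2·(-1.821185)+0·0.231089≈-2.582037; next y=3/10·(-2.099827)+1/2·(-2.582037)≈-1.920967
n=12: y≈-1.920967, sp=-2, e=sp−y≈-0.079033; I≈-1.900219, D=e−e_prev≈-0.178861; u=3/2·(-0.079033)+3/2·(-1.900219)+0·(-0.178861)≈-2.968878; next y=3/10·(-1.920967)+1/2·(-2.968878)≈-2.060729
n=13: y≈-2.060729, sp=-2, e=sp−y≈0.060729; I≈-1.839490, D=e−e_prev≈0.139762; u=3/2·0.060729+3/2·(-1.839490)+0·0.139762≈-2.668141; next y=3/10·(-2.060729)+1/2·(-2.668141)≈-1.952289
n=14: y≈-1.952289, sp=-2, e=sp−y≈-0.047711; I≈-1.887200, D=e−e_prev≈-0.108440; u=3/2·(-0.047711)+3/2·(-1.887200)+0·(-0.108440)≈-2.902367; next y=3/10·(-1.952289)+1/2·(-2.902367)≈-2.036870

0 -2 -6.000 0.000
1 -2 0.000 -3.000
2 -2 -4.800 -0.900
3 -2 -1.140 -2.670
4 -2 -4.032 -1.371
5 -2 -1.807 -2.427
6 -2 -3.553 -1.631
7 -2 -2.202 -2.266
8 -2 -3.258 -1.781
9 -2 -2.439 -2.163
10 -2 -3.078 -1.869
11 -2 -2.582 -2.100
12 -2 -2.969 -1.921
13 -2 -2.668 -2.061
14 -2 -2.902 -1.952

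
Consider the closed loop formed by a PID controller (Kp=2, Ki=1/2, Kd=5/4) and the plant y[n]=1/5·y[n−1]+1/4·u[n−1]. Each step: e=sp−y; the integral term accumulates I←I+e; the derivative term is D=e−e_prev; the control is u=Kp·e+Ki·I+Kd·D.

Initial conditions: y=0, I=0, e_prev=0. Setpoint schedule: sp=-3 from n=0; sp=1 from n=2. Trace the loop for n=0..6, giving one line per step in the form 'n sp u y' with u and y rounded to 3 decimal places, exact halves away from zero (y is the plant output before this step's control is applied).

0 -3 -11.250 0.000
1 -3 1.547 -2.813
2 1 3.050 -0.176
3 1 -1.453 0.727
4 1 3.356 -0.218
5 1 -1.016 0.796
6 1 3.692 -0.095

(exact arithmetic carried between steps; '≈' marks a value shown rounded to 6 d.p. or computed from one; I and e_prev carry over from the previous line; the table rounds u and y to 3 d.p., halves away from zero)
n=0: y=0, sp=-3, e=sp−y=-3; I=-3, D=e−e_prev=-3; u=2·(-3)+1/2·(-3)+5/4·(-3)=-11.25; next y=1/5·0+1/4·(-11.25)=-2.8125
n=1: y=-2.8125, sp=-3, e=sp−y=-0.1875; I=-3.1875, D=e−e_prev=2.8125; u=2·(-0.1875)+1/2·(-3.1875)+5/4·2.8125=1.546875; next y=1/5·(-2.8125)+1/4·1.546875≈-0.175781
n=2: y≈-0.175781, sp=1, e=sp−y≈1.175781; I≈-2.011719, D=e−e_prev≈1.363281; u=2·1.175781+1/2·(-2.011719)+5/4·1.363281≈3.049805; next y=1/5·(-0.175781)+1/4·3.049805≈0.727295
n=3: y≈0.727295, sp=1, e=sp−y≈0.272705; I≈-1.739014, D=e−e_prev≈-0.903076; u=2·0.272705+1/2·(-1.739014)+5/4·(-0.903076)≈-1.452942; next y=1/5·0.727295+1/4·(-1.452942)≈-0.217776
n=4: y≈-0.217776, sp=1, e=sp−y≈1.217776; I≈-0.521237, D=e−e_prev≈0.945071; u=2·1.217776+1/2·(-0.521237)+5/4·0.945071≈3.356274; next y=1/5·(-0.217776)+1/4·3.356274≈0.795513
n=5: y≈0.795513, sp=1, e=sp−y≈0.204487; I≈-0.316750, D=e−e_prev≈-1.013290; u=2·0.204487+1/2·(-0.316750)+5/4·(-1.013290)≈-1.016013; next y=1/5·0.795513+1/4·(-1.016013)≈-0.094901
n=6: y≈-0.094901, sp=1, e=sp−y≈1.094901; I≈0.778150, D=e−e_prev≈0.890414; u=2·1.094901+1/2·0.778150+5/4·0.890414≈3.691894; next y=1/5·(-0.094901)+1/4·3.691894≈0.903993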